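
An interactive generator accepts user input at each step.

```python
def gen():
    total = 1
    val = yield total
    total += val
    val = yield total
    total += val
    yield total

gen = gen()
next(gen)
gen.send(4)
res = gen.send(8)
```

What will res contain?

Step 1: next() -> yield total=1.
Step 2: send(4) -> val=4, total = 1+4 = 5, yield 5.
Step 3: send(8) -> val=8, total = 5+8 = 13, yield 13.
Therefore res = 13.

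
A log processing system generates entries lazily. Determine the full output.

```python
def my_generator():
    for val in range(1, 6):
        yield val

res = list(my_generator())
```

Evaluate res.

Step 1: The generator yields each value from range(1, 6).
Step 2: list() consumes all yields: [1, 2, 3, 4, 5].
Therefore res = [1, 2, 3, 4, 5].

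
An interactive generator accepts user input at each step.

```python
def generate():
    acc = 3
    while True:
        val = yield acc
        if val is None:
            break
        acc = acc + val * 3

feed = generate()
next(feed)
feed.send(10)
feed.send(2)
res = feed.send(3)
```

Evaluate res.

Step 1: next() -> yield acc=3.
Step 2: send(10) -> val=10, acc = 3 + 10*3 = 33, yield 33.
Step 3: send(2) -> val=2, acc = 33 + 2*3 = 39, yield 39.
Step 4: send(3) -> val=3, acc = 39 + 3*3 = 48, yield 48.
Therefore res = 48.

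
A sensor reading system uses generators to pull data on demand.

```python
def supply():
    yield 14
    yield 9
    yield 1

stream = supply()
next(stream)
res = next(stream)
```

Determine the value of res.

Step 1: supply() creates a generator.
Step 2: next(stream) yields 14 (consumed and discarded).
Step 3: next(stream) yields 9, assigned to res.
Therefore res = 9.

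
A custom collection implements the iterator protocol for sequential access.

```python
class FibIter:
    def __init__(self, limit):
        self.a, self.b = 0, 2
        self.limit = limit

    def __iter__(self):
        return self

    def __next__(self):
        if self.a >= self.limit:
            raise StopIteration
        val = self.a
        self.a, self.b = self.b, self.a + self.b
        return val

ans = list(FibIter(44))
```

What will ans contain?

Step 1: Fibonacci-like sequence (a=0, b=2) until >= 44:
  Yield 0, then a,b = 2,2
  Yield 2, then a,b = 2,4
  Yield 2, then a,b = 4,6
  Yield 4, then a,b = 6,10
  Yield 6, then a,b = 10,16
  Yield 10, then a,b = 16,26
  Yield 16, then a,b = 26,42
  Yield 26, then a,b = 42,68
  Yield 42, then a,b = 68,110
Step 2: 68 >= 44, stop.
Therefore ans = [0, 2, 2, 4, 6, 10, 16, 26, 42].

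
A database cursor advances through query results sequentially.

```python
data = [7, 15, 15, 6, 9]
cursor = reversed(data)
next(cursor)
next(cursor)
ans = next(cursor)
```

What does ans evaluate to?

Step 1: reversed([7, 15, 15, 6, 9]) gives iterator: [9, 6, 15, 15, 7].
Step 2: First next() = 9, second next() = 6.
Step 3: Third next() = 15.
Therefore ans = 15.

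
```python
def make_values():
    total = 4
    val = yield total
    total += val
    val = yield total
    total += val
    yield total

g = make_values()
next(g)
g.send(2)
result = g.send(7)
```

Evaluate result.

Step 1: next() -> yield total=4.
Step 2: send(2) -> val=2, total = 4+2 = 6, yield 6.
Step 3: send(7) -> val=7, total = 6+7 = 13, yield 13.
Therefore result = 13.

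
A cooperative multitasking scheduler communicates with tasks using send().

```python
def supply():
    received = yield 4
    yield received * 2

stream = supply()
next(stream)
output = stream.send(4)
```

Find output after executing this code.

Step 1: next(stream) advances to first yield, producing 4.
Step 2: send(4) resumes, received = 4.
Step 3: yield received * 2 = 4 * 2 = 8.
Therefore output = 8.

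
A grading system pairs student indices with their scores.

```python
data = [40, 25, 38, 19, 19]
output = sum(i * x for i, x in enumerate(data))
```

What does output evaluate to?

Step 1: Compute i * x for each (i, x) in enumerate([40, 25, 38, 19, 19]):
  i=0, x=40: 0*40 = 0
  i=1, x=25: 1*25 = 25
  i=2, x=38: 2*38 = 76
  i=3, x=19: 3*19 = 57
  i=4, x=19: 4*19 = 76
Step 2: sum = 0 + 25 + 76 + 57 + 76 = 234.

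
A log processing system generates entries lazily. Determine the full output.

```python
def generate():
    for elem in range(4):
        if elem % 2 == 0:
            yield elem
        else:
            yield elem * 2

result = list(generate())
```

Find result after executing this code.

Step 1: For each elem in range(4), yield elem if even, else elem*2:
  elem=0 (even): yield 0
  elem=1 (odd): yield 1*2 = 2
  elem=2 (even): yield 2
  elem=3 (odd): yield 3*2 = 6
Therefore result = [0, 2, 2, 6].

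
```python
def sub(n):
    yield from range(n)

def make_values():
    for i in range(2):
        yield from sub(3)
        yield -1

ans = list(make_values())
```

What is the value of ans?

Step 1: For each i in range(2):
  i=0: yield from sub(3) -> [0, 1, 2], then yield -1
  i=1: yield from sub(3) -> [0, 1, 2], then yield -1
Therefore ans = [0, 1, 2, -1, 0, 1, 2, -1].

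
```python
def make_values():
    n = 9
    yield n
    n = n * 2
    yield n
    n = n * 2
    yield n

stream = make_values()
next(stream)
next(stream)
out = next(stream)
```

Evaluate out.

Step 1: Trace through generator execution:
  Yield 1: n starts at 9, yield 9
  Yield 2: n = 9 * 2 = 18, yield 18
  Yield 3: n = 18 * 2 = 36, yield 36
Step 2: First next() gets 9, second next() gets the second value, third next() yields 36.
Therefore out = 36.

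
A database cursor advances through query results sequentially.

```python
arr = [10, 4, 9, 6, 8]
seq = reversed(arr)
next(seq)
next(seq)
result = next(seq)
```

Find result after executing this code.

Step 1: reversed([10, 4, 9, 6, 8]) gives iterator: [8, 6, 9, 4, 10].
Step 2: First next() = 8, second next() = 6.
Step 3: Third next() = 9.
Therefore result = 9.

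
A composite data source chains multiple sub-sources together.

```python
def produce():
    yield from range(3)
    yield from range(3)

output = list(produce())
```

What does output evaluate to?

Step 1: Trace yields in order:
  yield 0
  yield 1
  yield 2
  yield 0
  yield 1
  yield 2
Therefore output = [0, 1, 2, 0, 1, 2].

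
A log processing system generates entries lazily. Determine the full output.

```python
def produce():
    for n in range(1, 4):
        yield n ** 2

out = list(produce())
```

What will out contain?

Step 1: For each n in range(1, 4), yield n**2:
  n=1: yield 1**2 = 1
  n=2: yield 2**2 = 4
  n=3: yield 3**2 = 9
Therefore out = [1, 4, 9].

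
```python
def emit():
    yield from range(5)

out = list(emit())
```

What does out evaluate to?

Step 1: yield from delegates to the iterable, yielding each element.
Step 2: Collected values: [0, 1, 2, 3, 4].
Therefore out = [0, 1, 2, 3, 4].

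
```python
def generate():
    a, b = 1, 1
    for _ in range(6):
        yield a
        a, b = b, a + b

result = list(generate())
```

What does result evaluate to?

Step 1: Fibonacci-like sequence starting with a=1, b=1:
  Iteration 1: yield a=1, then a,b = 1,2
  Iteration 2: yield a=1, then a,b = 2,3
  Iteration 3: yield a=2, then a,b = 3,5
  Iteration 4: yield a=3, then a,b = 5,8
  Iteration 5: yield a=5, then a,b = 8,13
  Iteration 6: yield a=8, then a,b = 13,21
Therefore result = [1, 1, 2, 3, 5, 8].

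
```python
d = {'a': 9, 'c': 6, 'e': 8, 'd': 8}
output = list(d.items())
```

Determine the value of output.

Step 1: d.items() returns (key, value) pairs in insertion order.
Therefore output = [('a', 9), ('c', 6), ('e', 8), ('d', 8)].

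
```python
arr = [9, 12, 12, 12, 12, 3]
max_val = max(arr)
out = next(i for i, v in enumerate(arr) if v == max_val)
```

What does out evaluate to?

Step 1: max([9, 12, 12, 12, 12, 3]) = 12.
Step 2: Find first index where value == 12:
  Index 0: 9 != 12
  Index 1: 12 == 12, found!
Therefore out = 1.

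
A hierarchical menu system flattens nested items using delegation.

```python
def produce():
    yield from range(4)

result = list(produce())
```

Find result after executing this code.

Step 1: yield from delegates to the iterable, yielding each element.
Step 2: Collected values: [0, 1, 2, 3].
Therefore result = [0, 1, 2, 3].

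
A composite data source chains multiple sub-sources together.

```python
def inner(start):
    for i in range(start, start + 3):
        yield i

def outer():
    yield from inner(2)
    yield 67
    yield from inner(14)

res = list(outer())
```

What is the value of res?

Step 1: outer() delegates to inner(2):
  yield 2
  yield 3
  yield 4
Step 2: yield 67
Step 3: Delegates to inner(14):
  yield 14
  yield 15
  yield 16
Therefore res = [2, 3, 4, 67, 14, 15, 16].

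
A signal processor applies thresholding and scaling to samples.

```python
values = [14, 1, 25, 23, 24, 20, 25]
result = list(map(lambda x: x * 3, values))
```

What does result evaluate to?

Step 1: Apply lambda x: x * 3 to each element:
  14 -> 42
  1 -> 3
  25 -> 75
  23 -> 69
  24 -> 72
  20 -> 60
  25 -> 75
Therefore result = [42, 3, 75, 69, 72, 60, 75].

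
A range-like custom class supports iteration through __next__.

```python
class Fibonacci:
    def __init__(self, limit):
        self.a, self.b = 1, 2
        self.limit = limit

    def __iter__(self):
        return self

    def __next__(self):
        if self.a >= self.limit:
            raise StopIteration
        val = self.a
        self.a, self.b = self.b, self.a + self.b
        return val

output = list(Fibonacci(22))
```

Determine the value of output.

Step 1: Fibonacci-like sequence (a=1, b=2) until >= 22:
  Yield 1, then a,b = 2,3
  Yield 2, then a,b = 3,5
  Yield 3, then a,b = 5,8
  Yield 5, then a,b = 8,13
  Yield 8, then a,b = 13,21
  Yield 13, then a,b = 21,34
  Yield 21, then a,b = 34,55
Step 2: 34 >= 22, stop.
Therefore output = [1, 2, 3, 5, 8, 13, 21].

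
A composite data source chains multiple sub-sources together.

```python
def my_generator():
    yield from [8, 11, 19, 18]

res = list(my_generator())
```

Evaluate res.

Step 1: yield from delegates to the iterable, yielding each element.
Step 2: Collected values: [8, 11, 19, 18].
Therefore res = [8, 11, 19, 18].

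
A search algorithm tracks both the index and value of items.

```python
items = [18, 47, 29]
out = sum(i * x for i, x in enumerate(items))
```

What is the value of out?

Step 1: Compute i * x for each (i, x) in enumerate([18, 47, 29]):
  i=0, x=18: 0*18 = 0
  i=1, x=47: 1*47 = 47
  i=2, x=29: 2*29 = 58
Step 2: sum = 0 + 47 + 58 = 105.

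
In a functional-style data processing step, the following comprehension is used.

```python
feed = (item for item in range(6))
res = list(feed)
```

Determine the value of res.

Step 1: Generator expression iterates range(6): [0, 1, 2, 3, 4, 5].
Step 2: list() collects all values.
Therefore res = [0, 1, 2, 3, 4, 5].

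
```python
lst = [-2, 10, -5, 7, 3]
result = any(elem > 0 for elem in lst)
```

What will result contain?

Step 1: Check elem > 0 for each element in [-2, 10, -5, 7, 3]:
  -2 > 0: False
  10 > 0: True
  -5 > 0: False
  7 > 0: True
  3 > 0: True
Step 2: any() returns True.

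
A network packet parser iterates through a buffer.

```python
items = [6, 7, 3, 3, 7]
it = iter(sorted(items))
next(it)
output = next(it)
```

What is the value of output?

Step 1: sorted([6, 7, 3, 3, 7]) = [3, 3, 6, 7, 7].
Step 2: Create iterator and skip 1 elements.
Step 3: next() returns 3.
Therefore output = 3.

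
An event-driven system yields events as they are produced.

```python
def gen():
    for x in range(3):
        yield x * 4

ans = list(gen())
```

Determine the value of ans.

Step 1: For each x in range(3), yield x * 4:
  x=0: yield 0 * 4 = 0
  x=1: yield 1 * 4 = 4
  x=2: yield 2 * 4 = 8
Therefore ans = [0, 4, 8].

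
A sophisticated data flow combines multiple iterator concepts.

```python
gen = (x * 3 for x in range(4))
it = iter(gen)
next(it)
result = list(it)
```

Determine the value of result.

Step 1: Generator produces [0, 3, 6, 9].
Step 2: next(it) consumes first element (0).
Step 3: list(it) collects remaining: [3, 6, 9].
Therefore result = [3, 6, 9].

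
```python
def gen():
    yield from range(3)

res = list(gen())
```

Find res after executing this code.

Step 1: yield from delegates to the iterable, yielding each element.
Step 2: Collected values: [0, 1, 2].
Therefore res = [0, 1, 2].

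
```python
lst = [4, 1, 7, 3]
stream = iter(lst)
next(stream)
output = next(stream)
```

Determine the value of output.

Step 1: Create iterator over [4, 1, 7, 3].
Step 2: next() consumes 4.
Step 3: next() returns 1.
Therefore output = 1.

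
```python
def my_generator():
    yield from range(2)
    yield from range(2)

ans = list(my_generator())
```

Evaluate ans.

Step 1: Trace yields in order:
  yield 0
  yield 1
  yield 0
  yield 1
Therefore ans = [0, 1, 0, 1].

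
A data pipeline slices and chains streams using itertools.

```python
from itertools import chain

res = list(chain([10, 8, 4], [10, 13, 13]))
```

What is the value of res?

Step 1: chain() concatenates iterables: [10, 8, 4] + [10, 13, 13].
Therefore res = [10, 8, 4, 10, 13, 13].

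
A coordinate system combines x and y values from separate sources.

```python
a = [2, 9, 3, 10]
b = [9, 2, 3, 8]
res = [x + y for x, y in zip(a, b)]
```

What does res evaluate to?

Step 1: Add corresponding elements:
  2 + 9 = 11
  9 + 2 = 11
  3 + 3 = 6
  10 + 8 = 18
Therefore res = [11, 11, 6, 18].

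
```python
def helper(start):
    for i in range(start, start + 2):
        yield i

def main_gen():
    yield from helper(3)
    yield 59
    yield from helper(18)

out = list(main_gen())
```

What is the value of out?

Step 1: main_gen() delegates to helper(3):
  yield 3
  yield 4
Step 2: yield 59
Step 3: Delegates to helper(18):
  yield 18
  yield 19
Therefore out = [3, 4, 59, 18, 19].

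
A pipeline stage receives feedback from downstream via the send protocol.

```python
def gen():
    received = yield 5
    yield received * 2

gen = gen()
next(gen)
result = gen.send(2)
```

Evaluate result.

Step 1: next(gen) advances to first yield, producing 5.
Step 2: send(2) resumes, received = 2.
Step 3: yield received * 2 = 2 * 2 = 4.
Therefore result = 4.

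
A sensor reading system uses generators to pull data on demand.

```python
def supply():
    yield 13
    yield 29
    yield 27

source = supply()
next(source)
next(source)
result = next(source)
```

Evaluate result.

Step 1: supply() creates a generator.
Step 2: next(source) yields 13 (consumed and discarded).
Step 3: next(source) yields 29 (consumed and discarded).
Step 4: next(source) yields 27, assigned to result.
Therefore result = 27.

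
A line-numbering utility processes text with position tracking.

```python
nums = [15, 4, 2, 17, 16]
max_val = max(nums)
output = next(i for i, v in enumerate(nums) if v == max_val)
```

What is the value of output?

Step 1: max([15, 4, 2, 17, 16]) = 17.
Step 2: Find first index where value == 17:
  Index 0: 15 != 17
  Index 1: 4 != 17
  Index 2: 2 != 17
  Index 3: 17 == 17, found!
Therefore output = 3.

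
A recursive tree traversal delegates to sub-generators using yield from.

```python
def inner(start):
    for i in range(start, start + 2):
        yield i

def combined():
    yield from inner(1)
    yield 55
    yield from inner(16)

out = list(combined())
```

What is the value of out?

Step 1: combined() delegates to inner(1):
  yield 1
  yield 2
Step 2: yield 55
Step 3: Delegates to inner(16):
  yield 16
  yield 17
Therefore out = [1, 2, 55, 16, 17].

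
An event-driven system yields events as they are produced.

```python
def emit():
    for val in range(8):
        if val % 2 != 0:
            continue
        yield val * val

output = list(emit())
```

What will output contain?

Step 1: Only yield val**2 when val is divisible by 2:
  val=0: 0 % 2 == 0, yield 0**2 = 0
  val=2: 2 % 2 == 0, yield 2**2 = 4
  val=4: 4 % 2 == 0, yield 4**2 = 16
  val=6: 6 % 2 == 0, yield 6**2 = 36
Therefore output = [0, 4, 16, 36].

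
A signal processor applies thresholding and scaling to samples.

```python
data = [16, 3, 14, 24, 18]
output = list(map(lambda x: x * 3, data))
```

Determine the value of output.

Step 1: Apply lambda x: x * 3 to each element:
  16 -> 48
  3 -> 9
  14 -> 42
  24 -> 72
  18 -> 54
Therefore output = [48, 9, 42, 72, 54].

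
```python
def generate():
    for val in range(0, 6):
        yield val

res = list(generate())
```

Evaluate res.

Step 1: The generator yields each value from range(0, 6).
Step 2: list() consumes all yields: [0, 1, 2, 3, 4, 5].
Therefore res = [0, 1, 2, 3, 4, 5].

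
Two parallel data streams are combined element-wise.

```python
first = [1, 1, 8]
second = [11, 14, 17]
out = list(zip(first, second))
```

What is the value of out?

Step 1: zip pairs elements at same index:
  Index 0: (1, 11)
  Index 1: (1, 14)
  Index 2: (8, 17)
Therefore out = [(1, 11), (1, 14), (8, 17)].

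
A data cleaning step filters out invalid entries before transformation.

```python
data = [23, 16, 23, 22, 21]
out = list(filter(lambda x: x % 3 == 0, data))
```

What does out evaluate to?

Step 1: Filter elements divisible by 3:
  23 % 3 = 2: removed
  16 % 3 = 1: removed
  23 % 3 = 2: removed
  22 % 3 = 1: removed
  21 % 3 = 0: kept
Therefore out = [21].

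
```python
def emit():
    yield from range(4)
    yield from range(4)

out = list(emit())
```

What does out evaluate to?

Step 1: Trace yields in order:
  yield 0
  yield 1
  yield 2
  yield 3
  yield 0
  yield 1
  yield 2
  yield 3
Therefore out = [0, 1, 2, 3, 0, 1, 2, 3].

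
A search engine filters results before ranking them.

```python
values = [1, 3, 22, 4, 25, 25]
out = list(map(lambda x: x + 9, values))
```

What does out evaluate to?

Step 1: Apply lambda x: x + 9 to each element:
  1 -> 10
  3 -> 12
  22 -> 31
  4 -> 13
  25 -> 34
  25 -> 34
Therefore out = [10, 12, 31, 13, 34, 34].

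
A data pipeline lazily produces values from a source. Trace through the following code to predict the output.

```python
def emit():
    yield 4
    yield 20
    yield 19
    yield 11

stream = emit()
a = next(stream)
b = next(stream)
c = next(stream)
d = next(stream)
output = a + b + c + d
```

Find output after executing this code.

Step 1: Create generator and consume all values:
  a = next(stream) = 4
  b = next(stream) = 20
  c = next(stream) = 19
  d = next(stream) = 11
Step 2: output = 4 + 20 + 19 + 11 = 54.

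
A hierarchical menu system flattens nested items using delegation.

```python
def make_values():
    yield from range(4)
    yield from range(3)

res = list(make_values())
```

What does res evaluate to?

Step 1: Trace yields in order:
  yield 0
  yield 1
  yield 2
  yield 3
  yield 0
  yield 1
  yield 2
Therefore res = [0, 1, 2, 3, 0, 1, 2].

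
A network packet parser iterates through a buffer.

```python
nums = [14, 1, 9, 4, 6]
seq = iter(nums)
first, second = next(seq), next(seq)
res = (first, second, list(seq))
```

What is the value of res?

Step 1: Create iterator over [14, 1, 9, 4, 6].
Step 2: first = 14, second = 1.
Step 3: Remaining elements: [9, 4, 6].
Therefore res = (14, 1, [9, 4, 6]).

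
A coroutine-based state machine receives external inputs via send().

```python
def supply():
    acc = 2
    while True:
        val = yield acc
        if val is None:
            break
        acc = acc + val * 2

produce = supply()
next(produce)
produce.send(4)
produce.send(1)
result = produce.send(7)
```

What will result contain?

Step 1: next() -> yield acc=2.
Step 2: send(4) -> val=4, acc = 2 + 4*2 = 10, yield 10.
Step 3: send(1) -> val=1, acc = 10 + 1*2 = 12, yield 12.
Step 4: send(7) -> val=7, acc = 12 + 7*2 = 26, yield 26.
Therefore result = 26.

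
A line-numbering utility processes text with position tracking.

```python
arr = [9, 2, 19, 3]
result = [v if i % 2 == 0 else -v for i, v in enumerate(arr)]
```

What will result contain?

Step 1: For each (i, v), keep v if i is even, negate if odd:
  i=0 (even): keep 9
  i=1 (odd): negate to -2
  i=2 (even): keep 19
  i=3 (odd): negate to -3
Therefore result = [9, -2, 19, -3].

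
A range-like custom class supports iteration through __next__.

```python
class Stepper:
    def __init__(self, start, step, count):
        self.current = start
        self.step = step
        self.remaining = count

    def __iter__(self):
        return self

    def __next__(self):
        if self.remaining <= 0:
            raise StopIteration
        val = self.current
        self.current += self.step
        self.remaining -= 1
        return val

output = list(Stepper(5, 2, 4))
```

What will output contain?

Step 1: Stepper starts at 5, increments by 2, for 4 steps:
  Yield 5, then current += 2
  Yield 7, then current += 2
  Yield 9, then current += 2
  Yield 11, then current += 2
Therefore output = [5, 7, 9, 11].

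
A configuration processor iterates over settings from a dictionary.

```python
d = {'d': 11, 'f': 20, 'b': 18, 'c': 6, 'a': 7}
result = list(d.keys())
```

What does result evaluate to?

Step 1: d.keys() returns the dictionary keys in insertion order.
Therefore result = ['d', 'f', 'b', 'c', 'a'].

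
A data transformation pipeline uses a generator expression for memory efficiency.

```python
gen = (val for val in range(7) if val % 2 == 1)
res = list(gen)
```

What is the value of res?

Step 1: Filter range(7) keeping only odd values:
  val=0: even, excluded
  val=1: odd, included
  val=2: even, excluded
  val=3: odd, included
  val=4: even, excluded
  val=5: odd, included
  val=6: even, excluded
Therefore res = [1, 3, 5].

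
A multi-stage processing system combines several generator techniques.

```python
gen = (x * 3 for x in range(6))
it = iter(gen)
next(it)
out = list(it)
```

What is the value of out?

Step 1: Generator produces [0, 3, 6, 9, 12, 15].
Step 2: next(it) consumes first element (0).
Step 3: list(it) collects remaining: [3, 6, 9, 12, 15].
Therefore out = [3, 6, 9, 12, 15].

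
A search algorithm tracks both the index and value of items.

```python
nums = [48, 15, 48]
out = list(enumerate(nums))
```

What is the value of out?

Step 1: enumerate pairs each element with its index:
  (0, 48)
  (1, 15)
  (2, 48)
Therefore out = [(0, 48), (1, 15), (2, 48)].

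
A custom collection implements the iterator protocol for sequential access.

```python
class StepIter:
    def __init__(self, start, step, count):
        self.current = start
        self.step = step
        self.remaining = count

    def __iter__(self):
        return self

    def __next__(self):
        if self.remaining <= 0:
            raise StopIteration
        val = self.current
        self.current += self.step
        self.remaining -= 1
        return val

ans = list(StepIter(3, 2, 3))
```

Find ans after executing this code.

Step 1: StepIter starts at 3, increments by 2, for 3 steps:
  Yield 3, then current += 2
  Yield 5, then current += 2
  Yield 7, then current += 2
Therefore ans = [3, 5, 7].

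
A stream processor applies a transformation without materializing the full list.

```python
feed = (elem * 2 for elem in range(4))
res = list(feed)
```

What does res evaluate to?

Step 1: For each elem in range(4), compute elem*2:
  elem=0: 0*2 = 0
  elem=1: 1*2 = 2
  elem=2: 2*2 = 4
  elem=3: 3*2 = 6
Therefore res = [0, 2, 4, 6].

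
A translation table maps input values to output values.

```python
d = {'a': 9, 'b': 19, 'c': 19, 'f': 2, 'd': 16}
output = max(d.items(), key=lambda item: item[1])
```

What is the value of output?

Step 1: Find item with maximum value:
  ('a', 9)
  ('b', 19)
  ('c', 19)
  ('f', 2)
  ('d', 16)
Step 2: Maximum value is 19 at key 'b'.
Therefore output = ('b', 19).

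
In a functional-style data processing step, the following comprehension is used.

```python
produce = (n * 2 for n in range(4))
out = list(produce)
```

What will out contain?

Step 1: For each n in range(4), compute n*2:
  n=0: 0*2 = 0
  n=1: 1*2 = 2
  n=2: 2*2 = 4
  n=3: 3*2 = 6
Therefore out = [0, 2, 4, 6].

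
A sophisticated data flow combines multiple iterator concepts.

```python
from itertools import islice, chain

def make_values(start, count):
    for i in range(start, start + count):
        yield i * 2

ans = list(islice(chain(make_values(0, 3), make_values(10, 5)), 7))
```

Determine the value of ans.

Step 1: make_values(0, 3) yields [0, 2, 4].
Step 2: make_values(10, 5) yields [20, 22, 24, 26, 28].
Step 3: chain concatenates: [0, 2, 4, 20, 22, 24, 26, 28].
Step 4: islice takes first 7: [0, 2, 4, 20, 22, 24, 26].
Therefore ans = [0, 2, 4, 20, 22, 24, 26].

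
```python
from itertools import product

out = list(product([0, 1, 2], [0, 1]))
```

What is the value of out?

Step 1: product([0, 1, 2], [0, 1]) gives all pairs:
  (0, 0)
  (0, 1)
  (1, 0)
  (1, 1)
  (2, 0)
  (2, 1)
Therefore out = [(0, 0), (0, 1), (1, 0), (1, 1), (2, 0), (2, 1)].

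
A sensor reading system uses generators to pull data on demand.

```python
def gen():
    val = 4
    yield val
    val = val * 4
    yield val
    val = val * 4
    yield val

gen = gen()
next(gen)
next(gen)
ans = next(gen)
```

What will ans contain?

Step 1: Trace through generator execution:
  Yield 1: val starts at 4, yield 4
  Yield 2: val = 4 * 4 = 16, yield 16
  Yield 3: val = 16 * 4 = 64, yield 64
Step 2: First next() gets 4, second next() gets the second value, third next() yields 64.
Therefore ans = 64.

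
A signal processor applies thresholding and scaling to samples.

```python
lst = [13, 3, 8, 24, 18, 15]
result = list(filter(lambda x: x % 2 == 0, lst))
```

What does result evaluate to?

Step 1: Filter elements divisible by 2:
  13 % 2 = 1: removed
  3 % 2 = 1: removed
  8 % 2 = 0: kept
  24 % 2 = 0: kept
  18 % 2 = 0: kept
  15 % 2 = 1: removed
Therefore result = [8, 24, 18].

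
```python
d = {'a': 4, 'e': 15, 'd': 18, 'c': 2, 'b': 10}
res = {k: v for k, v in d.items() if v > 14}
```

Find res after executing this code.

Step 1: Filter items where value > 14:
  'a': 4 <= 14: removed
  'e': 15 > 14: kept
  'd': 18 > 14: kept
  'c': 2 <= 14: removed
  'b': 10 <= 14: removed
Therefore res = {'e': 15, 'd': 18}.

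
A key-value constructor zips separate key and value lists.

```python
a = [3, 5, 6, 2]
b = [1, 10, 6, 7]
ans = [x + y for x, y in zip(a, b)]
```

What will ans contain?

Step 1: Add corresponding elements:
  3 + 1 = 4
  5 + 10 = 15
  6 + 6 = 12
  2 + 7 = 9
Therefore ans = [4, 15, 12, 9].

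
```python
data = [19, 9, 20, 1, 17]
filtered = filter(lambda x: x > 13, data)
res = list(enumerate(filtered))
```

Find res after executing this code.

Step 1: Filter [19, 9, 20, 1, 17] for > 13: [19, 20, 17].
Step 2: enumerate re-indexes from 0: [(0, 19), (1, 20), (2, 17)].
Therefore res = [(0, 19), (1, 20), (2, 17)].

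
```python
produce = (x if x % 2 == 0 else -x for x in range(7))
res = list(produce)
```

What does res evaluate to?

Step 1: For each x in range(7), yield x if even, else -x:
  x=0: even, yield 0
  x=1: odd, yield -1
  x=2: even, yield 2
  x=3: odd, yield -3
  x=4: even, yield 4
  x=5: odd, yield -5
  x=6: even, yield 6
Therefore res = [0, -1, 2, -3, 4, -5, 6].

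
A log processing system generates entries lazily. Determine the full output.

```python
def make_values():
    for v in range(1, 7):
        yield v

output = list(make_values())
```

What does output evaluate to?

Step 1: The generator yields each value from range(1, 7).
Step 2: list() consumes all yields: [1, 2, 3, 4, 5, 6].
Therefore output = [1, 2, 3, 4, 5, 6].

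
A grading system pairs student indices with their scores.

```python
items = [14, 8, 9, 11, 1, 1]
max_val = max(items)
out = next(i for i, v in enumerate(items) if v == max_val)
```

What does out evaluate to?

Step 1: max([14, 8, 9, 11, 1, 1]) = 14.
Step 2: Find first index where value == 14:
  Index 0: 14 == 14, found!
Therefore out = 0.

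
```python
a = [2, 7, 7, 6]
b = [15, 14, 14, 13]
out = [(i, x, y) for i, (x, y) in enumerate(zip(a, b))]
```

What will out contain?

Step 1: enumerate(zip(a, b)) gives index with paired elements:
  i=0: (2, 15)
  i=1: (7, 14)
  i=2: (7, 14)
  i=3: (6, 13)
Therefore out = [(0, 2, 15), (1, 7, 14), (2, 7, 14), (3, 6, 13)].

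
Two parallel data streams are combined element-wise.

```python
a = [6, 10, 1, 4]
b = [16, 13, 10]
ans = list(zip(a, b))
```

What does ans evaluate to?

Step 1: zip stops at shortest (len(a)=4, len(b)=3):
  Index 0: (6, 16)
  Index 1: (10, 13)
  Index 2: (1, 10)
Step 2: Last element of a (4) has no pair, dropped.
Therefore ans = [(6, 16), (10, 13), (1, 10)].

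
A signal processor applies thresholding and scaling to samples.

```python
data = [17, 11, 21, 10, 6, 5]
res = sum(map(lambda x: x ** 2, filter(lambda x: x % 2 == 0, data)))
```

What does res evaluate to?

Step 1: Filter even numbers from [17, 11, 21, 10, 6, 5]: [10, 6]
Step 2: Square each: [100, 36]
Step 3: Sum = 136.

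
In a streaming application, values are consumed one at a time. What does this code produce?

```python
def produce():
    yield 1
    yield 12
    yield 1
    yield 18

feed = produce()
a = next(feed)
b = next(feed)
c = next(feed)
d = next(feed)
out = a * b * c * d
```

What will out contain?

Step 1: Create generator and consume all values:
  a = next(feed) = 1
  b = next(feed) = 12
  c = next(feed) = 1
  d = next(feed) = 18
Step 2: out = 1 * 12 * 1 * 18 = 216.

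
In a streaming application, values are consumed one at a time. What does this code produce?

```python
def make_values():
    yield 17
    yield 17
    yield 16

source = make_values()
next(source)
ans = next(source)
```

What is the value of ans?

Step 1: make_values() creates a generator.
Step 2: next(source) yields 17 (consumed and discarded).
Step 3: next(source) yields 17, assigned to ans.
Therefore ans = 17.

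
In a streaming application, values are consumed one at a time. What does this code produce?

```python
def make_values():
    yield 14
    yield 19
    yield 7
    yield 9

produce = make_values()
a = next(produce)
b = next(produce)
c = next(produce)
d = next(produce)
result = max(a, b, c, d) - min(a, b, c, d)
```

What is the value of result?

Step 1: Create generator and consume all values:
  a = next(produce) = 14
  b = next(produce) = 19
  c = next(produce) = 7
  d = next(produce) = 9
Step 2: max = 19, min = 7, result = 19 - 7 = 12.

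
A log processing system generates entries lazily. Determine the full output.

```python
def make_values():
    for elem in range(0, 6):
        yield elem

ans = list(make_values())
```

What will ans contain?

Step 1: The generator yields each value from range(0, 6).
Step 2: list() consumes all yields: [0, 1, 2, 3, 4, 5].
Therefore ans = [0, 1, 2, 3, 4, 5].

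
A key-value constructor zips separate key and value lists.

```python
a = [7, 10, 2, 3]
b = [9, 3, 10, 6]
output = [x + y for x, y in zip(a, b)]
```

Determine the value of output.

Step 1: Add corresponding elements:
  7 + 9 = 16
  10 + 3 = 13
  2 + 10 = 12
  3 + 6 = 9
Therefore output = [16, 13, 12, 9].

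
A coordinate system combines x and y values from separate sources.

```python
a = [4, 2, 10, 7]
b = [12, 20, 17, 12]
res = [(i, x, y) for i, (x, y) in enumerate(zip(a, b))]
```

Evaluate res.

Step 1: enumerate(zip(a, b)) gives index with paired elements:
  i=0: (4, 12)
  i=1: (2, 20)
  i=2: (10, 17)
  i=3: (7, 12)
Therefore res = [(0, 4, 12), (1, 2, 20), (2, 10, 17), (3, 7, 12)].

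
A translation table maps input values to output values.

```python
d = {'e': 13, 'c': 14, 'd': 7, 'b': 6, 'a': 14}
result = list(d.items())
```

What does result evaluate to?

Step 1: d.items() returns (key, value) pairs in insertion order.
Therefore result = [('e', 13), ('c', 14), ('d', 7), ('b', 6), ('a', 14)].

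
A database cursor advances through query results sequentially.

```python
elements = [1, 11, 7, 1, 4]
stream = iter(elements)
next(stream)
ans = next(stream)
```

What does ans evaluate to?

Step 1: Create iterator over [1, 11, 7, 1, 4].
Step 2: next() consumes 1.
Step 3: next() returns 11.
Therefore ans = 11.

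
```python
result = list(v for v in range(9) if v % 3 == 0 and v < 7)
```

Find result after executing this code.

Step 1: Filter range(9) where v % 3 == 0 and v < 7:
  v=0: both conditions met, included
  v=1: excluded (1 % 3 != 0)
  v=2: excluded (2 % 3 != 0)
  v=3: both conditions met, included
  v=4: excluded (4 % 3 != 0)
  v=5: excluded (5 % 3 != 0)
  v=6: both conditions met, included
  v=7: excluded (7 % 3 != 0, 7 >= 7)
  v=8: excluded (8 % 3 != 0, 8 >= 7)
Therefore result = [0, 3, 6].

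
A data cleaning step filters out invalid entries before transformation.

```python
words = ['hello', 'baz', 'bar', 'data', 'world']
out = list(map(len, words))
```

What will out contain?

Step 1: Map len() to each word:
  'hello' -> 5
  'baz' -> 3
  'bar' -> 3
  'data' -> 4
  'world' -> 5
Therefore out = [5, 3, 3, 4, 5].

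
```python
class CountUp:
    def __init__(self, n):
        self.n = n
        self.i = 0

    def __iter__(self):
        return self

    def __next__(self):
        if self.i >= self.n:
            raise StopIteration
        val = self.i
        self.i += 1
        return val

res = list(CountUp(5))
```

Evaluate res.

Step 1: CountUp(5) creates an iterator counting 0 to 4.
Step 2: list() consumes all values: [0, 1, 2, 3, 4].
Therefore res = [0, 1, 2, 3, 4].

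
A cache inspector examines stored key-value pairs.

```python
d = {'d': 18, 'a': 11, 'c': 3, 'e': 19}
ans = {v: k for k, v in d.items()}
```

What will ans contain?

Step 1: Invert dict (swap keys and values):
  'd': 18 -> 18: 'd'
  'a': 11 -> 11: 'a'
  'c': 3 -> 3: 'c'
  'e': 19 -> 19: 'e'
Therefore ans = {18: 'd', 11: 'a', 3: 'c', 19: 'e'}.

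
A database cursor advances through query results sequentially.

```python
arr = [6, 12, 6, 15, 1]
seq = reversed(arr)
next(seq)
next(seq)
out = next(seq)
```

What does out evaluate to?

Step 1: reversed([6, 12, 6, 15, 1]) gives iterator: [1, 15, 6, 12, 6].
Step 2: First next() = 1, second next() = 15.
Step 3: Third next() = 6.
Therefore out = 6.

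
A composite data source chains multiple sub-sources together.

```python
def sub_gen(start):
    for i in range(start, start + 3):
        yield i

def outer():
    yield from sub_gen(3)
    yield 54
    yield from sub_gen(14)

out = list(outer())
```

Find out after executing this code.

Step 1: outer() delegates to sub_gen(3):
  yield 3
  yield 4
  yield 5
Step 2: yield 54
Step 3: Delegates to sub_gen(14):
  yield 14
  yield 15
  yield 16
Therefore out = [3, 4, 5, 54, 14, 15, 16].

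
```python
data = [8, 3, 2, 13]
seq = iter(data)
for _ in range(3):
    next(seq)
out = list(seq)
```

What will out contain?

Step 1: Create iterator over [8, 3, 2, 13].
Step 2: Advance 3 positions (consuming [8, 3, 2]).
Step 3: list() collects remaining elements: [13].
Therefore out = [13].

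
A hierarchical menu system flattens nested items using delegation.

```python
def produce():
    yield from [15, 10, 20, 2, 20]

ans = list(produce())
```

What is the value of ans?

Step 1: yield from delegates to the iterable, yielding each element.
Step 2: Collected values: [15, 10, 20, 2, 20].
Therefore ans = [15, 10, 20, 2, 20].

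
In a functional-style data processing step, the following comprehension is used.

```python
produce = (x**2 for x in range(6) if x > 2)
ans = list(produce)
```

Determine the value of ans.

Step 1: For range(6), keep x > 2, then square:
  x=0: 0 <= 2, excluded
  x=1: 1 <= 2, excluded
  x=2: 2 <= 2, excluded
  x=3: 3 > 2, yield 3**2 = 9
  x=4: 4 > 2, yield 4**2 = 16
  x=5: 5 > 2, yield 5**2 = 25
Therefore ans = [9, 16, 25].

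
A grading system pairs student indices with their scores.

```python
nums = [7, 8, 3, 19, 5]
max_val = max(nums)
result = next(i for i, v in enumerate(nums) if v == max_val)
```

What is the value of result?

Step 1: max([7, 8, 3, 19, 5]) = 19.
Step 2: Find first index where value == 19:
  Index 0: 7 != 19
  Index 1: 8 != 19
  Index 2: 3 != 19
  Index 3: 19 == 19, found!
Therefore result = 3.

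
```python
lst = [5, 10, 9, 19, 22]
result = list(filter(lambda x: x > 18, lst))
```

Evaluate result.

Step 1: Filter elements > 18:
  5: removed
  10: removed
  9: removed
  19: kept
  22: kept
Therefore result = [19, 22].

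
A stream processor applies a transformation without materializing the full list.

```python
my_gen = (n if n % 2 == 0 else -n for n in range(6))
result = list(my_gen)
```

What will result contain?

Step 1: For each n in range(6), yield n if even, else -n:
  n=0: even, yield 0
  n=1: odd, yield -1
  n=2: even, yield 2
  n=3: odd, yield -3
  n=4: even, yield 4
  n=5: odd, yield -5
Therefore result = [0, -1, 2, -3, 4, -5].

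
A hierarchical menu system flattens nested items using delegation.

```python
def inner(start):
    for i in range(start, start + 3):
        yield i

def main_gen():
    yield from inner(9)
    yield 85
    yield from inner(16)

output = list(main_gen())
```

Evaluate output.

Step 1: main_gen() delegates to inner(9):
  yield 9
  yield 10
  yield 11
Step 2: yield 85
Step 3: Delegates to inner(16):
  yield 16
  yield 17
  yield 18
Therefore output = [9, 10, 11, 85, 16, 17, 18].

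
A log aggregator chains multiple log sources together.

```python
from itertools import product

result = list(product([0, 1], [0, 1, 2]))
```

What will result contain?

Step 1: product([0, 1], [0, 1, 2]) gives all pairs:
  (0, 0)
  (0, 1)
  (0, 2)
  (1, 0)
  (1, 1)
  (1, 2)
Therefore result = [(0, 0), (0, 1), (0, 2), (1, 0), (1, 1), (1, 2)].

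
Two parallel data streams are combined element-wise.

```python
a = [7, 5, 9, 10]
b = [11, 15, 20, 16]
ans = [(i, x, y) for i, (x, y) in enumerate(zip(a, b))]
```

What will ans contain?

Step 1: enumerate(zip(a, b)) gives index with paired elements:
  i=0: (7, 11)
  i=1: (5, 15)
  i=2: (9, 20)
  i=3: (10, 16)
Therefore ans = [(0, 7, 11), (1, 5, 15), (2, 9, 20), (3, 10, 16)].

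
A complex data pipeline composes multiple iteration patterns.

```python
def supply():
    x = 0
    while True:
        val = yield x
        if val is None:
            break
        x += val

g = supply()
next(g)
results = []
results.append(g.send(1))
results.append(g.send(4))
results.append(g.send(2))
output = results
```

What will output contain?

Step 1: next(g) -> yield 0.
Step 2: send(1) -> x = 1, yield 1.
Step 3: send(4) -> x = 5, yield 5.
Step 4: send(2) -> x = 7, yield 7.
Therefore output = [1, 5, 7].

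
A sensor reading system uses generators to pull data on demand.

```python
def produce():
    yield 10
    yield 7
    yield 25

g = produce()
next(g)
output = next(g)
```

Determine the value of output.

Step 1: produce() creates a generator.
Step 2: next(g) yields 10 (consumed and discarded).
Step 3: next(g) yields 7, assigned to output.
Therefore output = 7.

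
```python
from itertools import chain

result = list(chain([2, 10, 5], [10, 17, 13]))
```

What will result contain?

Step 1: chain() concatenates iterables: [2, 10, 5] + [10, 17, 13].
Therefore result = [2, 10, 5, 10, 17, 13].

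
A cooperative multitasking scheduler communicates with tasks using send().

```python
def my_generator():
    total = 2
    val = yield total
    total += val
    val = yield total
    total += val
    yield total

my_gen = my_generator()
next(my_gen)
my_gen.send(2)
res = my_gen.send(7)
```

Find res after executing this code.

Step 1: next() -> yield total=2.
Step 2: send(2) -> val=2, total = 2+2 = 4, yield 4.
Step 3: send(7) -> val=7, total = 4+7 = 11, yield 11.
Therefore res = 11.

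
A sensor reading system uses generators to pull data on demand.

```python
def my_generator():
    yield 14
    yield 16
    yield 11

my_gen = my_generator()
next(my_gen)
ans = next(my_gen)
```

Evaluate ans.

Step 1: my_generator() creates a generator.
Step 2: next(my_gen) yields 14 (consumed and discarded).
Step 3: next(my_gen) yields 16, assigned to ans.
Therefore ans = 16.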